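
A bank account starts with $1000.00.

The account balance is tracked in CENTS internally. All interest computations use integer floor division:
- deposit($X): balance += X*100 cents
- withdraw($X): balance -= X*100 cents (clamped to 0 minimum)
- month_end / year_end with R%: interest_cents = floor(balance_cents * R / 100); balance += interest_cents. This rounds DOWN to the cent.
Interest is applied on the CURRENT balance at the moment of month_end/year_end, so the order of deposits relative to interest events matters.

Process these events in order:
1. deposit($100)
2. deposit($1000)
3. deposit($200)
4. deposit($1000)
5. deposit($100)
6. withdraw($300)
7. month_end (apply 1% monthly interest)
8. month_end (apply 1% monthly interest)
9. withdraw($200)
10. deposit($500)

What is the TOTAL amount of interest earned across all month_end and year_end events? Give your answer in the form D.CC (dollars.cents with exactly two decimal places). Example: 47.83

Answer: 62.31

Derivation:
After 1 (deposit($100)): balance=$1100.00 total_interest=$0.00
After 2 (deposit($1000)): balance=$2100.00 total_interest=$0.00
After 3 (deposit($200)): balance=$2300.00 total_interest=$0.00
After 4 (deposit($1000)): balance=$3300.00 total_interest=$0.00
After 5 (deposit($100)): balance=$3400.00 total_interest=$0.00
After 6 (withdraw($300)): balance=$3100.00 total_interest=$0.00
After 7 (month_end (apply 1% monthly interest)): balance=$3131.00 total_interest=$31.00
After 8 (month_end (apply 1% monthly interest)): balance=$3162.31 total_interest=$62.31
After 9 (withdraw($200)): balance=$2962.31 total_interest=$62.31
After 10 (deposit($500)): balance=$3462.31 total_interest=$62.31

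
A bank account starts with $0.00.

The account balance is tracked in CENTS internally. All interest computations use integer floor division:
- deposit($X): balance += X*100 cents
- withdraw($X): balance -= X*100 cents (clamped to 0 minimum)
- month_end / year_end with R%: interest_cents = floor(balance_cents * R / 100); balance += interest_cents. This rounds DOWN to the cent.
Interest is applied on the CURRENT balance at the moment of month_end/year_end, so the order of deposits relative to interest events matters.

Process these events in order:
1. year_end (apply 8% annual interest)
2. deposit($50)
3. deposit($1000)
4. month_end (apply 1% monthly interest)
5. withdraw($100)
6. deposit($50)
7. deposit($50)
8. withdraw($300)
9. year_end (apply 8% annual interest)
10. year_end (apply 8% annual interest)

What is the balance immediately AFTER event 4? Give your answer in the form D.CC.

After 1 (year_end (apply 8% annual interest)): balance=$0.00 total_interest=$0.00
After 2 (deposit($50)): balance=$50.00 total_interest=$0.00
After 3 (deposit($1000)): balance=$1050.00 total_interest=$0.00
After 4 (month_end (apply 1% monthly interest)): balance=$1060.50 total_interest=$10.50

Answer: 1060.50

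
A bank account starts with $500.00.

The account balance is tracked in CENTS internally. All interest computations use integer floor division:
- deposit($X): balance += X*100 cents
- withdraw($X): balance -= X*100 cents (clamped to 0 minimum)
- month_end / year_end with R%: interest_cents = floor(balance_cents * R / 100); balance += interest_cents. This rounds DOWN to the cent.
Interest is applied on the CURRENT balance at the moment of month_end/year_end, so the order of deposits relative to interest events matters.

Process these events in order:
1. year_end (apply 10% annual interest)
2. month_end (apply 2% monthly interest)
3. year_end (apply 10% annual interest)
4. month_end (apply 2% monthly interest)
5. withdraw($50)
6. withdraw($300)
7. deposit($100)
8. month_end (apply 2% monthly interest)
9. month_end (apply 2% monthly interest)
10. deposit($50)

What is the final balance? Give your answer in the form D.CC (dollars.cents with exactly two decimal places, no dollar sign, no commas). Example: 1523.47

Answer: 444.76

Derivation:
After 1 (year_end (apply 10% annual interest)): balance=$550.00 total_interest=$50.00
After 2 (month_end (apply 2% monthly interest)): balance=$561.00 total_interest=$61.00
After 3 (year_end (apply 10% annual interest)): balance=$617.10 total_interest=$117.10
After 4 (month_end (apply 2% monthly interest)): balance=$629.44 total_interest=$129.44
After 5 (withdraw($50)): balance=$579.44 total_interest=$129.44
After 6 (withdraw($300)): balance=$279.44 total_interest=$129.44
After 7 (deposit($100)): balance=$379.44 total_interest=$129.44
After 8 (month_end (apply 2% monthly interest)): balance=$387.02 total_interest=$137.02
After 9 (month_end (apply 2% monthly interest)): balance=$394.76 total_interest=$144.76
After 10 (deposit($50)): balance=$444.76 total_interest=$144.76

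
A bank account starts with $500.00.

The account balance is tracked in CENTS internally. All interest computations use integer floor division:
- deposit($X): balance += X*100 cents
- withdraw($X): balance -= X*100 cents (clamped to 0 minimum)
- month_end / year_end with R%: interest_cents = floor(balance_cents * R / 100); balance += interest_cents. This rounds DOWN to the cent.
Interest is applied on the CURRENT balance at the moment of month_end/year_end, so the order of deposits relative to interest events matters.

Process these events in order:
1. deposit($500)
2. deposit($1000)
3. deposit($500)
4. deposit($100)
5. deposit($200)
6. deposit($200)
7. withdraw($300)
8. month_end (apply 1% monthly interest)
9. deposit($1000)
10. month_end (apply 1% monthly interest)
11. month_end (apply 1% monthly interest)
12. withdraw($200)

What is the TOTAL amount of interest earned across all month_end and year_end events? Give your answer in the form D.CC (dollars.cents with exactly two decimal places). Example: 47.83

After 1 (deposit($500)): balance=$1000.00 total_interest=$0.00
After 2 (deposit($1000)): balance=$2000.00 total_interest=$0.00
After 3 (deposit($500)): balance=$2500.00 total_interest=$0.00
After 4 (deposit($100)): balance=$2600.00 total_interest=$0.00
After 5 (deposit($200)): balance=$2800.00 total_interest=$0.00
After 6 (deposit($200)): balance=$3000.00 total_interest=$0.00
After 7 (withdraw($300)): balance=$2700.00 total_interest=$0.00
After 8 (month_end (apply 1% monthly interest)): balance=$2727.00 total_interest=$27.00
After 9 (deposit($1000)): balance=$3727.00 total_interest=$27.00
After 10 (month_end (apply 1% monthly interest)): balance=$3764.27 total_interest=$64.27
After 11 (month_end (apply 1% monthly interest)): balance=$3801.91 total_interest=$101.91
After 12 (withdraw($200)): balance=$3601.91 total_interest=$101.91

Answer: 101.91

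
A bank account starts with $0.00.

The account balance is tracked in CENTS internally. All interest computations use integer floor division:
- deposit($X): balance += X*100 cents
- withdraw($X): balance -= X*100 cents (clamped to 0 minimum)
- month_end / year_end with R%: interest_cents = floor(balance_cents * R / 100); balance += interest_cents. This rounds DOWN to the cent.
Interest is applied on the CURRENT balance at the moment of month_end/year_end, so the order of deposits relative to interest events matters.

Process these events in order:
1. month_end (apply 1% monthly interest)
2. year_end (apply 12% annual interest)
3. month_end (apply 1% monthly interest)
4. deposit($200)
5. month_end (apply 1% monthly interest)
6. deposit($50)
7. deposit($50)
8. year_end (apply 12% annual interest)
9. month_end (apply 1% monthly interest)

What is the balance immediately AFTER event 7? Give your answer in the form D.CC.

After 1 (month_end (apply 1% monthly interest)): balance=$0.00 total_interest=$0.00
After 2 (year_end (apply 12% annual interest)): balance=$0.00 total_interest=$0.00
After 3 (month_end (apply 1% monthly interest)): balance=$0.00 total_interest=$0.00
After 4 (deposit($200)): balance=$200.00 total_interest=$0.00
After 5 (month_end (apply 1% monthly interest)): balance=$202.00 total_interest=$2.00
After 6 (deposit($50)): balance=$252.00 total_interest=$2.00
After 7 (deposit($50)): balance=$302.00 total_interest=$2.00

Answer: 302.00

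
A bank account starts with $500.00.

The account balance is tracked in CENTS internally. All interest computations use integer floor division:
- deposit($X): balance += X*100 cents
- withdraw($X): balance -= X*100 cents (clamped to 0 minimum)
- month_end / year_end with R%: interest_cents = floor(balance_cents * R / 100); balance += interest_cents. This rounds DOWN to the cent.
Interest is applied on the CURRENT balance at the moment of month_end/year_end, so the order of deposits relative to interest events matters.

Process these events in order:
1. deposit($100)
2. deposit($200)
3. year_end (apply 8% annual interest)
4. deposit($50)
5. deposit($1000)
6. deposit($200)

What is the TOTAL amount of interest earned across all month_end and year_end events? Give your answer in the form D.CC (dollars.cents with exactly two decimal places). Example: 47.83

Answer: 64.00

Derivation:
After 1 (deposit($100)): balance=$600.00 total_interest=$0.00
After 2 (deposit($200)): balance=$800.00 total_interest=$0.00
After 3 (year_end (apply 8% annual interest)): balance=$864.00 total_interest=$64.00
After 4 (deposit($50)): balance=$914.00 total_interest=$64.00
After 5 (deposit($1000)): balance=$1914.00 total_interest=$64.00
After 6 (deposit($200)): balance=$2114.00 total_interest=$64.00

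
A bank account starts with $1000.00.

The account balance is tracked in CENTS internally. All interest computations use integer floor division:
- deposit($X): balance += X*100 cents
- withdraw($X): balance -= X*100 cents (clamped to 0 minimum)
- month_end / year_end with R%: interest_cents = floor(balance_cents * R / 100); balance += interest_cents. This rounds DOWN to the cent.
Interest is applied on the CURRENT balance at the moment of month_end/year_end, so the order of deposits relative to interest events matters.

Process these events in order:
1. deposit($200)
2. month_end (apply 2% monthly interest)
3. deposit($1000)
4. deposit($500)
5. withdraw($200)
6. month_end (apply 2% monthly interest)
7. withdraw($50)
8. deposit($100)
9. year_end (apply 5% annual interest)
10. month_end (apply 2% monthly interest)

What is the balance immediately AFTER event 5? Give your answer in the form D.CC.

Answer: 2524.00

Derivation:
After 1 (deposit($200)): balance=$1200.00 total_interest=$0.00
After 2 (month_end (apply 2% monthly interest)): balance=$1224.00 total_interest=$24.00
After 3 (deposit($1000)): balance=$2224.00 total_interest=$24.00
After 4 (deposit($500)): balance=$2724.00 total_interest=$24.00
After 5 (withdraw($200)): balance=$2524.00 total_interest=$24.00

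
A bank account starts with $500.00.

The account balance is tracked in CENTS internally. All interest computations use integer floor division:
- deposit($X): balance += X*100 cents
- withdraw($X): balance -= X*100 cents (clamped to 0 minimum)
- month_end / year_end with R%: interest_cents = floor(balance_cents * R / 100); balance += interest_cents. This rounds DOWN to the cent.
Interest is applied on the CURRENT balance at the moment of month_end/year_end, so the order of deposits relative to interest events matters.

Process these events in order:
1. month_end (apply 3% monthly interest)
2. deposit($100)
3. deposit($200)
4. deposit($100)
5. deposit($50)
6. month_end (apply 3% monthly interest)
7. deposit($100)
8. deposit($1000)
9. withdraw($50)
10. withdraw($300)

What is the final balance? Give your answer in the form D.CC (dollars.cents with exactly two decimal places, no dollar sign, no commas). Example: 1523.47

After 1 (month_end (apply 3% monthly interest)): balance=$515.00 total_interest=$15.00
After 2 (deposit($100)): balance=$615.00 total_interest=$15.00
After 3 (deposit($200)): balance=$815.00 total_interest=$15.00
After 4 (deposit($100)): balance=$915.00 total_interest=$15.00
After 5 (deposit($50)): balance=$965.00 total_interest=$15.00
After 6 (month_end (apply 3% monthly interest)): balance=$993.95 total_interest=$43.95
After 7 (deposit($100)): balance=$1093.95 total_interest=$43.95
After 8 (deposit($1000)): balance=$2093.95 total_interest=$43.95
After 9 (withdraw($50)): balance=$2043.95 total_interest=$43.95
After 10 (withdraw($300)): balance=$1743.95 total_interest=$43.95

Answer: 1743.95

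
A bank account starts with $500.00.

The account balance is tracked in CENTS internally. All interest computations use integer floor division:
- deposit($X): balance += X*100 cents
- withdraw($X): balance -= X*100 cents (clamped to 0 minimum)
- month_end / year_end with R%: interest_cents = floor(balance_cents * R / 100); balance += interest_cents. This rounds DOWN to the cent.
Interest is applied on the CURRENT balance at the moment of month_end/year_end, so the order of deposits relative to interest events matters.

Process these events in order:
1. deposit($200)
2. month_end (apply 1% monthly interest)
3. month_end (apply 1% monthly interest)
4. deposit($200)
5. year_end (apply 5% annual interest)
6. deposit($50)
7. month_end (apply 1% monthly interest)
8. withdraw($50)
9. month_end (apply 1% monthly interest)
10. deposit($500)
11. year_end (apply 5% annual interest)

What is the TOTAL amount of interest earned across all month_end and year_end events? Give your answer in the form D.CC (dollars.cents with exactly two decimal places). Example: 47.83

After 1 (deposit($200)): balance=$700.00 total_interest=$0.00
After 2 (month_end (apply 1% monthly interest)): balance=$707.00 total_interest=$7.00
After 3 (month_end (apply 1% monthly interest)): balance=$714.07 total_interest=$14.07
After 4 (deposit($200)): balance=$914.07 total_interest=$14.07
After 5 (year_end (apply 5% annual interest)): balance=$959.77 total_interest=$59.77
After 6 (deposit($50)): balance=$1009.77 total_interest=$59.77
After 7 (month_end (apply 1% monthly interest)): balance=$1019.86 total_interest=$69.86
After 8 (withdraw($50)): balance=$969.86 total_interest=$69.86
After 9 (month_end (apply 1% monthly interest)): balance=$979.55 total_interest=$79.55
After 10 (deposit($500)): balance=$1479.55 total_interest=$79.55
After 11 (year_end (apply 5% annual interest)): balance=$1553.52 total_interest=$153.52

Answer: 153.52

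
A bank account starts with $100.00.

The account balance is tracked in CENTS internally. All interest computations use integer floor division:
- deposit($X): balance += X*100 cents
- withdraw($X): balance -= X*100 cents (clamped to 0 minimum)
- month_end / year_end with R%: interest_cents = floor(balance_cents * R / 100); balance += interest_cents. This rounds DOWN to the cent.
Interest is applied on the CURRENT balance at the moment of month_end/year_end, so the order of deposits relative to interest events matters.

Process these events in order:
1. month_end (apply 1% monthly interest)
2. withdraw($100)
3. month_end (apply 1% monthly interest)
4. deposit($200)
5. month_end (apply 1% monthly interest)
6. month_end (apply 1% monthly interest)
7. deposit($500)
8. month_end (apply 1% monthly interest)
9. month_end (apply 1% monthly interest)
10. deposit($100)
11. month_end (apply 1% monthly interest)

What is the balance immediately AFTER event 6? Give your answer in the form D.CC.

After 1 (month_end (apply 1% monthly interest)): balance=$101.00 total_interest=$1.00
After 2 (withdraw($100)): balance=$1.00 total_interest=$1.00
After 3 (month_end (apply 1% monthly interest)): balance=$1.01 total_interest=$1.01
After 4 (deposit($200)): balance=$201.01 total_interest=$1.01
After 5 (month_end (apply 1% monthly interest)): balance=$203.02 total_interest=$3.02
After 6 (month_end (apply 1% monthly interest)): balance=$205.05 total_interest=$5.05

Answer: 205.05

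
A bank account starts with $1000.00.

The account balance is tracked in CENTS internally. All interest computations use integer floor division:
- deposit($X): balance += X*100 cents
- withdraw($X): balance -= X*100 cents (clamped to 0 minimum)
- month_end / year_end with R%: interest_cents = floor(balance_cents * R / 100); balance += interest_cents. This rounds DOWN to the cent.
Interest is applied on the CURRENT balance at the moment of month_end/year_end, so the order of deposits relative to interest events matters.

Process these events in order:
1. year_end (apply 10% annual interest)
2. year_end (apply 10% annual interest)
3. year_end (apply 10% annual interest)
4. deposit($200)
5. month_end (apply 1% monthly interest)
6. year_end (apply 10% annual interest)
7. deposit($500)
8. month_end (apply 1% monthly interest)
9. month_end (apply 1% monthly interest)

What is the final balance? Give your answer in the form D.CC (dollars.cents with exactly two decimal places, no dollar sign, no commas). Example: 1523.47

Answer: 2245.16

Derivation:
After 1 (year_end (apply 10% annual interest)): balance=$1100.00 total_interest=$100.00
After 2 (year_end (apply 10% annual interest)): balance=$1210.00 total_interest=$210.00
After 3 (year_end (apply 10% annual interest)): balance=$1331.00 total_interest=$331.00
After 4 (deposit($200)): balance=$1531.00 total_interest=$331.00
After 5 (month_end (apply 1% monthly interest)): balance=$1546.31 total_interest=$346.31
After 6 (year_end (apply 10% annual interest)): balance=$1700.94 total_interest=$500.94
After 7 (deposit($500)): balance=$2200.94 total_interest=$500.94
After 8 (month_end (apply 1% monthly interest)): balance=$2222.94 total_interest=$522.94
After 9 (month_end (apply 1% monthly interest)): balance=$2245.16 total_interest=$545.16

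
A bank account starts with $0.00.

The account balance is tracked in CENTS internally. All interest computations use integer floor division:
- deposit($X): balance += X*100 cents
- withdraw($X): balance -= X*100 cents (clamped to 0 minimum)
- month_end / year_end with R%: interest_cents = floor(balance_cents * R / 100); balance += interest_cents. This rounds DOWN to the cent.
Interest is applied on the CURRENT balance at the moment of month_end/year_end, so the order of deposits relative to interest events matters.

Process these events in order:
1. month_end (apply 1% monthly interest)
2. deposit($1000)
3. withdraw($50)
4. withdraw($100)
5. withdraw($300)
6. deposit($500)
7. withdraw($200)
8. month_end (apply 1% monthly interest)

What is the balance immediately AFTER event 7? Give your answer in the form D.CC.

After 1 (month_end (apply 1% monthly interest)): balance=$0.00 total_interest=$0.00
After 2 (deposit($1000)): balance=$1000.00 total_interest=$0.00
After 3 (withdraw($50)): balance=$950.00 total_interest=$0.00
After 4 (withdraw($100)): balance=$850.00 total_interest=$0.00
After 5 (withdraw($300)): balance=$550.00 total_interest=$0.00
After 6 (deposit($500)): balance=$1050.00 total_interest=$0.00
After 7 (withdraw($200)): balance=$850.00 total_interest=$0.00

Answer: 850.00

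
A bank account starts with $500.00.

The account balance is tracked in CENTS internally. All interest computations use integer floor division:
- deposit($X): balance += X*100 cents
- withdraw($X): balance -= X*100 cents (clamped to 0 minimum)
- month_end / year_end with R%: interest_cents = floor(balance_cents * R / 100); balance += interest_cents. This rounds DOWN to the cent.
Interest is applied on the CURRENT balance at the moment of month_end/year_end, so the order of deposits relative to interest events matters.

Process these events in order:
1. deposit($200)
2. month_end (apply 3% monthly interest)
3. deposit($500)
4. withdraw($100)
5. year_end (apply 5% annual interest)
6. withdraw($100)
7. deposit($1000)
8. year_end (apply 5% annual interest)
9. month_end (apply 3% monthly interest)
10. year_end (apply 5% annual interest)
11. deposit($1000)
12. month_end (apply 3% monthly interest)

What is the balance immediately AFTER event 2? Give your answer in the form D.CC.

After 1 (deposit($200)): balance=$700.00 total_interest=$0.00
After 2 (month_end (apply 3% monthly interest)): balance=$721.00 total_interest=$21.00

Answer: 721.00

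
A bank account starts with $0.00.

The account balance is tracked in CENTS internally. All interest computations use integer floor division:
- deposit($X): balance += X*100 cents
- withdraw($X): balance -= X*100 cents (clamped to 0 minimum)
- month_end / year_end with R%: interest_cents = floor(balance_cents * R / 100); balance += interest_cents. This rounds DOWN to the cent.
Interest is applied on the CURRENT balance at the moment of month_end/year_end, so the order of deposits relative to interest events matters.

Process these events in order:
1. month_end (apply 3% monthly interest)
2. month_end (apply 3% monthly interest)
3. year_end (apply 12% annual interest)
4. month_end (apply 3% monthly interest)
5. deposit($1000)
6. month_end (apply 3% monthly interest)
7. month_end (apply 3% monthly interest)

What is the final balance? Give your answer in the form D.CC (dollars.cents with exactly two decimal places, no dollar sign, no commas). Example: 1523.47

After 1 (month_end (apply 3% monthly interest)): balance=$0.00 total_interest=$0.00
After 2 (month_end (apply 3% monthly interest)): balance=$0.00 total_interest=$0.00
After 3 (year_end (apply 12% annual interest)): balance=$0.00 total_interest=$0.00
After 4 (month_end (apply 3% monthly interest)): balance=$0.00 total_interest=$0.00
After 5 (deposit($1000)): balance=$1000.00 total_interest=$0.00
After 6 (month_end (apply 3% monthly interest)): balance=$1030.00 total_interest=$30.00
After 7 (month_end (apply 3% monthly interest)): balance=$1060.90 total_interest=$60.90

Answer: 1060.90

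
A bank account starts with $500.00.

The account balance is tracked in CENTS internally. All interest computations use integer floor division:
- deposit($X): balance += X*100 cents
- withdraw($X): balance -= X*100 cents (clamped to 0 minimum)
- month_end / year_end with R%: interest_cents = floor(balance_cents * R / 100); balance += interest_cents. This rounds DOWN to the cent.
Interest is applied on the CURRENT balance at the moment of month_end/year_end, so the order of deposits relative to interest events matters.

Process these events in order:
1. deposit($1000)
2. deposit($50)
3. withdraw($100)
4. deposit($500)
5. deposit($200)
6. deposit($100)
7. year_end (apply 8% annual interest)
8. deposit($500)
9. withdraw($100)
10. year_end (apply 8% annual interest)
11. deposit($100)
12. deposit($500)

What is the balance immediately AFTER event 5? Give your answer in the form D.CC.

Answer: 2150.00

Derivation:
After 1 (deposit($1000)): balance=$1500.00 total_interest=$0.00
After 2 (deposit($50)): balance=$1550.00 total_interest=$0.00
After 3 (withdraw($100)): balance=$1450.00 total_interest=$0.00
After 4 (deposit($500)): balance=$1950.00 total_interest=$0.00
After 5 (deposit($200)): balance=$2150.00 total_interest=$0.00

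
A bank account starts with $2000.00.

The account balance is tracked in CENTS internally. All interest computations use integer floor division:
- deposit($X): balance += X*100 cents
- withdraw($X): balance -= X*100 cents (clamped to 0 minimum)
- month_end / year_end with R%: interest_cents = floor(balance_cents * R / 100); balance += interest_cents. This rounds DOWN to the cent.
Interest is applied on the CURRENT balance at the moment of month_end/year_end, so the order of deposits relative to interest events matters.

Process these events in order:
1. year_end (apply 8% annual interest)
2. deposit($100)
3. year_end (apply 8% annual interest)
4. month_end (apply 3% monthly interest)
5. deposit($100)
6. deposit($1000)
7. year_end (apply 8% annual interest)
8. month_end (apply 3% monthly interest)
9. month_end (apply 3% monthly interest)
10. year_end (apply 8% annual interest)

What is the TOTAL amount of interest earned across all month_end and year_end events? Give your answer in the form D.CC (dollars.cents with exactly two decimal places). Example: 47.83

After 1 (year_end (apply 8% annual interest)): balance=$2160.00 total_interest=$160.00
After 2 (deposit($100)): balance=$2260.00 total_interest=$160.00
After 3 (year_end (apply 8% annual interest)): balance=$2440.80 total_interest=$340.80
After 4 (month_end (apply 3% monthly interest)): balance=$2514.02 total_interest=$414.02
After 5 (deposit($100)): balance=$2614.02 total_interest=$414.02
After 6 (deposit($1000)): balance=$3614.02 total_interest=$414.02
After 7 (year_end (apply 8% annual interest)): balance=$3903.14 total_interest=$703.14
After 8 (month_end (apply 3% monthly interest)): balance=$4020.23 total_interest=$820.23
After 9 (month_end (apply 3% monthly interest)): balance=$4140.83 total_interest=$940.83
After 10 (year_end (apply 8% annual interest)): balance=$4472.09 total_interest=$1272.09

Answer: 1272.09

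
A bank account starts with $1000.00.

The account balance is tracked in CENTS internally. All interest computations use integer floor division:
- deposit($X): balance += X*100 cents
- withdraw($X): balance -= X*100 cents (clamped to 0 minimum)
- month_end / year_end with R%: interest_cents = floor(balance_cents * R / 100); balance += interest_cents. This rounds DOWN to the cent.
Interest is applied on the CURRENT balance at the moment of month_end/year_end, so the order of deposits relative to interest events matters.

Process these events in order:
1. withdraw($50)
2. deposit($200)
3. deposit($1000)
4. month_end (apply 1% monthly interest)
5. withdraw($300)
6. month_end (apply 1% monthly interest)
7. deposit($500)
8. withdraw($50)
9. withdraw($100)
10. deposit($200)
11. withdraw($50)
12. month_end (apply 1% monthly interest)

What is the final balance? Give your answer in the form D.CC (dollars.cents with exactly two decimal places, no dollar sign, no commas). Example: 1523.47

Answer: 2414.11

Derivation:
After 1 (withdraw($50)): balance=$950.00 total_interest=$0.00
After 2 (deposit($200)): balance=$1150.00 total_interest=$0.00
After 3 (deposit($1000)): balance=$2150.00 total_interest=$0.00
After 4 (month_end (apply 1% monthly interest)): balance=$2171.50 total_interest=$21.50
After 5 (withdraw($300)): balance=$1871.50 total_interest=$21.50
After 6 (month_end (apply 1% monthly interest)): balance=$1890.21 total_interest=$40.21
After 7 (deposit($500)): balance=$2390.21 total_interest=$40.21
After 8 (withdraw($50)): balance=$2340.21 total_interest=$40.21
After 9 (withdraw($100)): balance=$2240.21 total_interest=$40.21
After 10 (deposit($200)): balance=$2440.21 total_interest=$40.21
After 11 (withdraw($50)): balance=$2390.21 total_interest=$40.21
After 12 (month_end (apply 1% monthly interest)): balance=$2414.11 total_interest=$64.11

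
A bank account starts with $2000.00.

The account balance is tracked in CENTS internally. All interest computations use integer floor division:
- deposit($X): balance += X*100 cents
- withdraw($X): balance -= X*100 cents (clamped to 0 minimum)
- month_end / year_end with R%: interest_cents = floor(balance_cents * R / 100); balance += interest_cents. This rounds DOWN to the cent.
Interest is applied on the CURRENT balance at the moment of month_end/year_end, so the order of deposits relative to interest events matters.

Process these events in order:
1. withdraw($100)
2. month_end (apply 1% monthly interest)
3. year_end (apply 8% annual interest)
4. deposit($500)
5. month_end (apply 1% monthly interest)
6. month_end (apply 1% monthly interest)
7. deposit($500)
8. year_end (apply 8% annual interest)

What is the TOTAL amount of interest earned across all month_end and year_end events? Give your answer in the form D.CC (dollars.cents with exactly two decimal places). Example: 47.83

Answer: 474.15

Derivation:
After 1 (withdraw($100)): balance=$1900.00 total_interest=$0.00
After 2 (month_end (apply 1% monthly interest)): balance=$1919.00 total_interest=$19.00
After 3 (year_end (apply 8% annual interest)): balance=$2072.52 total_interest=$172.52
After 4 (deposit($500)): balance=$2572.52 total_interest=$172.52
After 5 (month_end (apply 1% monthly interest)): balance=$2598.24 total_interest=$198.24
After 6 (month_end (apply 1% monthly interest)): balance=$2624.22 total_interest=$224.22
After 7 (deposit($500)): balance=$3124.22 total_interest=$224.22
After 8 (year_end (apply 8% annual interest)): balance=$3374.15 total_interest=$474.15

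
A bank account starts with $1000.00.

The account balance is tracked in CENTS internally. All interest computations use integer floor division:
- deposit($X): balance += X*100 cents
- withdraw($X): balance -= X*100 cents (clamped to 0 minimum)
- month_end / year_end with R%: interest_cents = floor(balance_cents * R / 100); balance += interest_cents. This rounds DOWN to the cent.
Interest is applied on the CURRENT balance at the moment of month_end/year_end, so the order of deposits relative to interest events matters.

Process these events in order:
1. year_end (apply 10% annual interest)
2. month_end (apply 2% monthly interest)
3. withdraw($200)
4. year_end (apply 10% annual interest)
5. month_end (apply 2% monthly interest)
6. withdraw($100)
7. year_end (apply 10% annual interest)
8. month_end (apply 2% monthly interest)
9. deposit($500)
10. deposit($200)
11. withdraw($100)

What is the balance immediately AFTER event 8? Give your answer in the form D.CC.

Answer: 1048.47

Derivation:
After 1 (year_end (apply 10% annual interest)): balance=$1100.00 total_interest=$100.00
After 2 (month_end (apply 2% monthly interest)): balance=$1122.00 total_interest=$122.00
After 3 (withdraw($200)): balance=$922.00 total_interest=$122.00
After 4 (year_end (apply 10% annual interest)): balance=$1014.20 total_interest=$214.20
After 5 (month_end (apply 2% monthly interest)): balance=$1034.48 total_interest=$234.48
After 6 (withdraw($100)): balance=$934.48 total_interest=$234.48
After 7 (year_end (apply 10% annual interest)): balance=$1027.92 total_interest=$327.92
After 8 (month_end (apply 2% monthly interest)): balance=$1048.47 total_interest=$348.47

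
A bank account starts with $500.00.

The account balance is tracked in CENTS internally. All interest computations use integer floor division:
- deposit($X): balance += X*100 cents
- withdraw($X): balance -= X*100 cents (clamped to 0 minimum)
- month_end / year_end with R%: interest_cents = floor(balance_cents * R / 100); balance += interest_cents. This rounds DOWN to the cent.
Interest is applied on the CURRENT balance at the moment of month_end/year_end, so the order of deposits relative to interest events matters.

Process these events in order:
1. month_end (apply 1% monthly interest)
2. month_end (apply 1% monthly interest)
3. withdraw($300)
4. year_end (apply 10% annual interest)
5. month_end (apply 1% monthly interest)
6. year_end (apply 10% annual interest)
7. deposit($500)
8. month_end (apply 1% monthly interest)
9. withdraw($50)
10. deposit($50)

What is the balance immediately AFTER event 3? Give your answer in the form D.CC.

After 1 (month_end (apply 1% monthly interest)): balance=$505.00 total_interest=$5.00
After 2 (month_end (apply 1% monthly interest)): balance=$510.05 total_interest=$10.05
After 3 (withdraw($300)): balance=$210.05 total_interest=$10.05

Answer: 210.05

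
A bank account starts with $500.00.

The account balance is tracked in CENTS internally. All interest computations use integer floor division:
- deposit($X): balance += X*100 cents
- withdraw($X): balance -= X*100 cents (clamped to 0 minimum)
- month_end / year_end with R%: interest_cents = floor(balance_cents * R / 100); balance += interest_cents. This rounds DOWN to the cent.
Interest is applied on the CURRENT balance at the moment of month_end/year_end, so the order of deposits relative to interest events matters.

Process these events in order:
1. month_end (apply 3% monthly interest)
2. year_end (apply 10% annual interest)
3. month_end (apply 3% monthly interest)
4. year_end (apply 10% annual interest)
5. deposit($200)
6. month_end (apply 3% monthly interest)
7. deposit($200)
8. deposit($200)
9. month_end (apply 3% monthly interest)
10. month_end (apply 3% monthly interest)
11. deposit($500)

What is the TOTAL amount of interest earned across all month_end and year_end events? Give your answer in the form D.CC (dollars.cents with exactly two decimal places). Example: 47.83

Answer: 244.24

Derivation:
After 1 (month_end (apply 3% monthly interest)): balance=$515.00 total_interest=$15.00
After 2 (year_end (apply 10% annual interest)): balance=$566.50 total_interest=$66.50
After 3 (month_end (apply 3% monthly interest)): balance=$583.49 total_interest=$83.49
After 4 (year_end (apply 10% annual interest)): balance=$641.83 total_interest=$141.83
After 5 (deposit($200)): balance=$841.83 total_interest=$141.83
After 6 (month_end (apply 3% monthly interest)): balance=$867.08 total_interest=$167.08
After 7 (deposit($200)): balance=$1067.08 total_interest=$167.08
After 8 (deposit($200)): balance=$1267.08 total_interest=$167.08
After 9 (month_end (apply 3% monthly interest)): balance=$1305.09 total_interest=$205.09
After 10 (month_end (apply 3% monthly interest)): balance=$1344.24 total_interest=$244.24
After 11 (deposit($500)): balance=$1844.24 total_interest=$244.24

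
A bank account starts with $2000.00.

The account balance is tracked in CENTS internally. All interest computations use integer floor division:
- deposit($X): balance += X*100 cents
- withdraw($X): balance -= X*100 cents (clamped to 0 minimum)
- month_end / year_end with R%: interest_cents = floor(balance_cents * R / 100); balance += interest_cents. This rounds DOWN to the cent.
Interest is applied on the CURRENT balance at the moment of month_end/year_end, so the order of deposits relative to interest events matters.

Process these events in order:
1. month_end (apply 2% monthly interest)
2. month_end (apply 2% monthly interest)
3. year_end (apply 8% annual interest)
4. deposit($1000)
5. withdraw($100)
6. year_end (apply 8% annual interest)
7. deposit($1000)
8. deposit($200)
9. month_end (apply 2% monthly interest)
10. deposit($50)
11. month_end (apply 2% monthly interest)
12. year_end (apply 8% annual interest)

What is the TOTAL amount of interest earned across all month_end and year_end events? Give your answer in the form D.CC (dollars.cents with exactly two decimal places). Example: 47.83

After 1 (month_end (apply 2% monthly interest)): balance=$2040.00 total_interest=$40.00
After 2 (month_end (apply 2% monthly interest)): balance=$2080.80 total_interest=$80.80
After 3 (year_end (apply 8% annual interest)): balance=$2247.26 total_interest=$247.26
After 4 (deposit($1000)): balance=$3247.26 total_interest=$247.26
After 5 (withdraw($100)): balance=$3147.26 total_interest=$247.26
After 6 (year_end (apply 8% annual interest)): balance=$3399.04 total_interest=$499.04
After 7 (deposit($1000)): balance=$4399.04 total_interest=$499.04
After 8 (deposit($200)): balance=$4599.04 total_interest=$499.04
After 9 (month_end (apply 2% monthly interest)): balance=$4691.02 total_interest=$591.02
After 10 (deposit($50)): balance=$4741.02 total_interest=$591.02
After 11 (month_end (apply 2% monthly interest)): balance=$4835.84 total_interest=$685.84
After 12 (year_end (apply 8% annual interest)): balance=$5222.70 total_interest=$1072.70

Answer: 1072.70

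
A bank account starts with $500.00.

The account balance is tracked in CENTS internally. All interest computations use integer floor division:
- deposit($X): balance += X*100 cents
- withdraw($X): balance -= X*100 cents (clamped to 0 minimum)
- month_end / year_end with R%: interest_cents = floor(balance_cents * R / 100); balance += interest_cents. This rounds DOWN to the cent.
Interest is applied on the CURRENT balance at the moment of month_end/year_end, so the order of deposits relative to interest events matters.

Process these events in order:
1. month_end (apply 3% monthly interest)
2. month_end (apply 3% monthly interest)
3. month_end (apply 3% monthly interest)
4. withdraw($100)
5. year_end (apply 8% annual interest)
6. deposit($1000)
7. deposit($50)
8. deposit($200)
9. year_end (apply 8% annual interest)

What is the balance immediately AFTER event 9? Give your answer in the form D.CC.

Answer: 1870.62

Derivation:
After 1 (month_end (apply 3% monthly interest)): balance=$515.00 total_interest=$15.00
After 2 (month_end (apply 3% monthly interest)): balance=$530.45 total_interest=$30.45
After 3 (month_end (apply 3% monthly interest)): balance=$546.36 total_interest=$46.36
After 4 (withdraw($100)): balance=$446.36 total_interest=$46.36
After 5 (year_end (apply 8% annual interest)): balance=$482.06 total_interest=$82.06
After 6 (deposit($1000)): balance=$1482.06 total_interest=$82.06
After 7 (deposit($50)): balance=$1532.06 total_interest=$82.06
After 8 (deposit($200)): balance=$1732.06 total_interest=$82.06
After 9 (year_end (apply 8% annual interest)): balance=$1870.62 total_interest=$220.62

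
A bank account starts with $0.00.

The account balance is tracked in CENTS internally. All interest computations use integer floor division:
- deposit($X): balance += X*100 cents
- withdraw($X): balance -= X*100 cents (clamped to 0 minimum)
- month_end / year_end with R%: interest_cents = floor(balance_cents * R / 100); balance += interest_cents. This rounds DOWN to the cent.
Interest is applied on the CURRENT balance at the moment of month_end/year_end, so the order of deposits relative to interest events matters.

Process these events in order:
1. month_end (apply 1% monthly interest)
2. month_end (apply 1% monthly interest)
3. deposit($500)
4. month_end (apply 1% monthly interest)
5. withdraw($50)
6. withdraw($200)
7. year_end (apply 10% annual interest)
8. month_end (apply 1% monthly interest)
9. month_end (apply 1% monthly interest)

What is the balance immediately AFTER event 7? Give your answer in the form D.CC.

After 1 (month_end (apply 1% monthly interest)): balance=$0.00 total_interest=$0.00
After 2 (month_end (apply 1% monthly interest)): balance=$0.00 total_interest=$0.00
After 3 (deposit($500)): balance=$500.00 total_interest=$0.00
After 4 (month_end (apply 1% monthly interest)): balance=$505.00 total_interest=$5.00
After 5 (withdraw($50)): balance=$455.00 total_interest=$5.00
After 6 (withdraw($200)): balance=$255.00 total_interest=$5.00
After 7 (year_end (apply 10% annual interest)): balance=$280.50 total_interest=$30.50

Answer: 280.50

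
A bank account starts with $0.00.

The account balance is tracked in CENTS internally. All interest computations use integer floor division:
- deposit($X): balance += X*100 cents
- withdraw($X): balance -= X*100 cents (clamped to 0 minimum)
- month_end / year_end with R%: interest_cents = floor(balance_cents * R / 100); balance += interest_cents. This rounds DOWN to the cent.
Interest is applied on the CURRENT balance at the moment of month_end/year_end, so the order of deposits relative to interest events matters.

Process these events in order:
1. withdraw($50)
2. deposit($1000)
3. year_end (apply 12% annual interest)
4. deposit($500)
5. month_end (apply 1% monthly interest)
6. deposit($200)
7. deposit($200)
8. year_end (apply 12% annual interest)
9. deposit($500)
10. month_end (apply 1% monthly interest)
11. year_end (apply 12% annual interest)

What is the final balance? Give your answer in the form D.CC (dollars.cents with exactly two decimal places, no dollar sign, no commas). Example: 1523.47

After 1 (withdraw($50)): balance=$0.00 total_interest=$0.00
After 2 (deposit($1000)): balance=$1000.00 total_interest=$0.00
After 3 (year_end (apply 12% annual interest)): balance=$1120.00 total_interest=$120.00
After 4 (deposit($500)): balance=$1620.00 total_interest=$120.00
After 5 (month_end (apply 1% monthly interest)): balance=$1636.20 total_interest=$136.20
After 6 (deposit($200)): balance=$1836.20 total_interest=$136.20
After 7 (deposit($200)): balance=$2036.20 total_interest=$136.20
After 8 (year_end (apply 12% annual interest)): balance=$2280.54 total_interest=$380.54
After 9 (deposit($500)): balance=$2780.54 total_interest=$380.54
After 10 (month_end (apply 1% monthly interest)): balance=$2808.34 total_interest=$408.34
After 11 (year_end (apply 12% annual interest)): balance=$3145.34 total_interest=$745.34

Answer: 3145.34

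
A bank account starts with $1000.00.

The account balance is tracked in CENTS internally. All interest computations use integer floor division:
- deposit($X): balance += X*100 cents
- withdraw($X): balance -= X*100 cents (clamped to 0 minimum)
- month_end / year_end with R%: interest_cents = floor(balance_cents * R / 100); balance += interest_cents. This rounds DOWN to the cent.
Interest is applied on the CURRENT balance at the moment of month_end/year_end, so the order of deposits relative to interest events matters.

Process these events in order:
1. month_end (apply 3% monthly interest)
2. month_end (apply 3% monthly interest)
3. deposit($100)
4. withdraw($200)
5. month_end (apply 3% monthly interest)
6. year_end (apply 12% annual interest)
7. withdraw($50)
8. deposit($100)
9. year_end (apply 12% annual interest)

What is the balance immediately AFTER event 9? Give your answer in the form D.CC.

Answer: 1297.49

Derivation:
After 1 (month_end (apply 3% monthly interest)): balance=$1030.00 total_interest=$30.00
After 2 (month_end (apply 3% monthly interest)): balance=$1060.90 total_interest=$60.90
After 3 (deposit($100)): balance=$1160.90 total_interest=$60.90
After 4 (withdraw($200)): balance=$960.90 total_interest=$60.90
After 5 (month_end (apply 3% monthly interest)): balance=$989.72 total_interest=$89.72
After 6 (year_end (apply 12% annual interest)): balance=$1108.48 total_interest=$208.48
After 7 (withdraw($50)): balance=$1058.48 total_interest=$208.48
After 8 (deposit($100)): balance=$1158.48 total_interest=$208.48
After 9 (year_end (apply 12% annual interest)): balance=$1297.49 total_interest=$347.49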